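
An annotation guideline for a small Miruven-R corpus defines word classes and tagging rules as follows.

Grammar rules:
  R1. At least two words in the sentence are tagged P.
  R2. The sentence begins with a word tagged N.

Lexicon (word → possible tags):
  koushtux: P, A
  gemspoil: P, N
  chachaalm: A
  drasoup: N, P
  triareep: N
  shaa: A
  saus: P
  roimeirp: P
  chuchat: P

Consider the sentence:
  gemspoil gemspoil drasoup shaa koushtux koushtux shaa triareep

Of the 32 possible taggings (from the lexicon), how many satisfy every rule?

11

Candidates per position — 1:gemspoil {P,N}; 2:gemspoil {P,N}; 3:drasoup {N,P}; 4:shaa {A}; 5:koushtux {P,A}; 6:koushtux {P,A}; 7:shaa {A}; 8:triareep {N}.
There are 32 candidate sequences in total.
Checking each against the rules leaves 11 sequences.
Count = 11.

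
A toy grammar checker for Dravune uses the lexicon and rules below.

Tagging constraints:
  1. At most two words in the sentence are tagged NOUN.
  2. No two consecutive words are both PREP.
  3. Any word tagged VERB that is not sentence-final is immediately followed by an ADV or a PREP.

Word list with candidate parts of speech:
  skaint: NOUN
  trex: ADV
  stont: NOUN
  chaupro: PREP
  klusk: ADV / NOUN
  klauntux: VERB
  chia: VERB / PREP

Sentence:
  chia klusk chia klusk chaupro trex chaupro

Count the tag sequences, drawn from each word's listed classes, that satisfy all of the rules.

Candidates per position — 1:chia {VERB,PREP}; 2:klusk {ADV,NOUN}; 3:chia {VERB,PREP}; 4:klusk {ADV,NOUN}; 5:chaupro {PREP}; 6:trex {ADV}; 7:chaupro {PREP}.
There are 16 candidate sequences in total.
Checking each against the rules leaves 9 sequences.
Count = 9.

9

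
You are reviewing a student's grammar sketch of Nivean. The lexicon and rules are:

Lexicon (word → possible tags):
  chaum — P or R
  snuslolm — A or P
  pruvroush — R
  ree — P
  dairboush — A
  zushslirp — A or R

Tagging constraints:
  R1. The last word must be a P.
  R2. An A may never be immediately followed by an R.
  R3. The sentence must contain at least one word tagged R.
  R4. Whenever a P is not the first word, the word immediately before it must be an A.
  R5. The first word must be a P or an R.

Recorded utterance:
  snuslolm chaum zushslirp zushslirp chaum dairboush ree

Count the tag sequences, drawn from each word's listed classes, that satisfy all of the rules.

3

Candidates per position — 1:snuslolm {A,P}; 2:chaum {P,R}; 3:zushslirp {A,R}; 4:zushslirp {A,R}; 5:chaum {P,R}; 6:dairboush {A}; 7:ree {P}.
There are 32 candidate sequences in total.
The sequences that satisfy every rule: P R A A P A P; P R R A P A P; P R R R R A P.
Count = 3.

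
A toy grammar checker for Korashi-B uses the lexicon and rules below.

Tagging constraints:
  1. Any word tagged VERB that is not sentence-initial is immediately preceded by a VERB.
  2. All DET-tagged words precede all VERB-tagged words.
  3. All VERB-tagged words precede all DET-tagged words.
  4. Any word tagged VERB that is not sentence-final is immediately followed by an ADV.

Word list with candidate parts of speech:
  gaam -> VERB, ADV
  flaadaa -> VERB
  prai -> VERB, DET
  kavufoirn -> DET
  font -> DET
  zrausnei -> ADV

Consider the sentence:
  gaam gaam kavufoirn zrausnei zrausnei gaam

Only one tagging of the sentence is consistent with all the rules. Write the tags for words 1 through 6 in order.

Candidates per position — 1:gaam {VERB,ADV}; 2:gaam {VERB,ADV}; 3:kavufoirn {DET}; 4:zrausnei {ADV}; 5:zrausnei {ADV}; 6:gaam {VERB,ADV}.
Word 1 cannot be VERB — rule 2 would then fail for every completion. It is ADV.
Word 2 cannot be VERB — rule 1 would then fail for every completion. It is ADV.
Word 6 cannot be VERB — rule 1 would then fail for every completion. It is ADV.
So the tagging must be: ADV ADV DET ADV ADV ADV.
Rule-by-rule: rule 1 holds; rule 2 holds; rule 3 holds; rule 4 holds.

ADV ADV DET ADV ADV ADV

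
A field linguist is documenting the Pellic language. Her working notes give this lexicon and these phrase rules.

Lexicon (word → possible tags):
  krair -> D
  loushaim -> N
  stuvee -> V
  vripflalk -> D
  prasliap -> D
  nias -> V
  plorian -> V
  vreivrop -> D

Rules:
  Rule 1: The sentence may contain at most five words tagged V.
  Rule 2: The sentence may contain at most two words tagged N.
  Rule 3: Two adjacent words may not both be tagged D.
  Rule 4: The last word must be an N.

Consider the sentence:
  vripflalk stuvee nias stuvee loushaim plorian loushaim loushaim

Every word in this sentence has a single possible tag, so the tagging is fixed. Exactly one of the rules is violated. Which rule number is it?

Fixed tagging: D V V V N V N N.
Applying the rules: R1 ok, R2 fails, R3 ok, R4 ok.
Only rule 2 fails.

2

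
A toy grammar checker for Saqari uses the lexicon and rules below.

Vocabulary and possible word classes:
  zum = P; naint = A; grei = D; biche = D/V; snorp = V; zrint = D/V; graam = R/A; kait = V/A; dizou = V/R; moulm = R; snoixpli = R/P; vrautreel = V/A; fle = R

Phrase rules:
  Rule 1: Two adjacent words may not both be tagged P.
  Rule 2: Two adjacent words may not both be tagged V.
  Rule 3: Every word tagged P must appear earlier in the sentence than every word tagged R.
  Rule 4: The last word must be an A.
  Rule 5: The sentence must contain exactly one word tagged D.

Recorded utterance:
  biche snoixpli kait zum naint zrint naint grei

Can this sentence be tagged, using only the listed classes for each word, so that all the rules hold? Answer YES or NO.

NO

Candidates per position — 1:biche {D,V}; 2:snoixpli {R,P}; 3:kait {V,A}; 4:zum {P}; 5:naint {A}; 6:zrint {D,V}; 7:naint {A}; 8:grei {D}.
Rule 4 cannot be satisfied by any choice of tags from the lexicon.
So there is no consistent tagging.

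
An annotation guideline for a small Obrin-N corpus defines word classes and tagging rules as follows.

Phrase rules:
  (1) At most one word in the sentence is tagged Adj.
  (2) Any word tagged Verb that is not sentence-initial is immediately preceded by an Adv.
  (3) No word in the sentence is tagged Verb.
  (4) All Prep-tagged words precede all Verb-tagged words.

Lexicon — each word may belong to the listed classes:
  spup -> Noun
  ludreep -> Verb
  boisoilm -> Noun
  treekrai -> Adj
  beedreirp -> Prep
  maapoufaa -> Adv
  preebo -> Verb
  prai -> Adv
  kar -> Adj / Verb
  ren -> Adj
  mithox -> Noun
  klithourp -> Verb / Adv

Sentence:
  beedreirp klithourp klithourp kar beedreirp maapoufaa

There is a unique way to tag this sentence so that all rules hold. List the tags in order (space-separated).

Prep Adv Adv Adj Prep Adv

Candidates per position — 1:beedreirp {Prep}; 2:klithourp {Verb,Adv}; 3:klithourp {Verb,Adv}; 4:kar {Adj,Verb}; 5:beedreirp {Prep}; 6:maapoufaa {Adv}.
At position 2, choosing Verb makes rule 2 impossible to satisfy; hence Adv.
At position 3, choosing Verb makes rule 3 impossible to satisfy; hence Adv.
At position 4, choosing Verb makes rule 3 impossible to satisfy; hence Adj.
That leaves exactly one tagging: Prep Adv Adv Adj Prep Adv.
Verifying each rule — rule 1 ✓; rule 2 ✓; rule 3 ✓; rule 4 ✓.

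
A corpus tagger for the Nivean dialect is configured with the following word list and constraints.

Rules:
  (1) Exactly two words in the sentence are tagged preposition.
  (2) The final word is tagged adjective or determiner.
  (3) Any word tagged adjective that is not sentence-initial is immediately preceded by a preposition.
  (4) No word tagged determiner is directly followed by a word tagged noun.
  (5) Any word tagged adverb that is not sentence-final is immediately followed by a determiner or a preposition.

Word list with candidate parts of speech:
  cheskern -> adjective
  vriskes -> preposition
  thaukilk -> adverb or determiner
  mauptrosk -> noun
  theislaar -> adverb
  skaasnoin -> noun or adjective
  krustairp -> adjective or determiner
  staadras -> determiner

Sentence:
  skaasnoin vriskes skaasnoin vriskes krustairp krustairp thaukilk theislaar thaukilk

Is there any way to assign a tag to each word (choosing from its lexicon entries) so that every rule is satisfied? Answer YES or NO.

YES

Candidates per position — 1:skaasnoin {noun,adjective}; 2:vriskes {preposition}; 3:skaasnoin {noun,adjective}; 4:vriskes {preposition}; 5:krustairp {adjective,determiner}; 6:krustairp {adjective,determiner}; 7:thaukilk {adverb,determiner}; 8:theislaar {adverb}; 9:thaukilk {adverb,determiner}.
One satisfying assignment: adjective preposition adjective preposition determiner determiner determiner adverb determiner.
Verifying each rule — rule 1 ✓; rule 2 ✓; rule 3 ✓; rule 4 ✓; rule 5 ✓.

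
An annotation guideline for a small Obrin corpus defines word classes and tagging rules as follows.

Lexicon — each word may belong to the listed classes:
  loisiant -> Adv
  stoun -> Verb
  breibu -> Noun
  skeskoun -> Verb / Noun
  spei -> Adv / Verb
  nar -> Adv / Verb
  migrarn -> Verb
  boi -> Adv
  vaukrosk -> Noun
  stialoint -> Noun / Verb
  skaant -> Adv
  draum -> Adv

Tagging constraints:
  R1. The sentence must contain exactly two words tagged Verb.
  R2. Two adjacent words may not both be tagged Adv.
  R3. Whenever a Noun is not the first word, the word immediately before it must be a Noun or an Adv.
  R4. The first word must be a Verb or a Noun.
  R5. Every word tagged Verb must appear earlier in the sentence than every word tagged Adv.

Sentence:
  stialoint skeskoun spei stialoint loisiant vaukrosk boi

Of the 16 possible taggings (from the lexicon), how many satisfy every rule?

Candidates per position — 1:stialoint {Noun,Verb}; 2:skeskoun {Verb,Noun}; 3:spei {Adv,Verb}; 4:stialoint {Noun,Verb}; 5:loisiant {Adv}; 6:vaukrosk {Noun}; 7:boi {Adv}.
There are 16 candidate sequences in total.
The sequences that satisfy every rule: Noun Noun Verb Verb Adv Noun Adv; Verb Verb Adv Noun Adv Noun Adv.
Count = 2.

2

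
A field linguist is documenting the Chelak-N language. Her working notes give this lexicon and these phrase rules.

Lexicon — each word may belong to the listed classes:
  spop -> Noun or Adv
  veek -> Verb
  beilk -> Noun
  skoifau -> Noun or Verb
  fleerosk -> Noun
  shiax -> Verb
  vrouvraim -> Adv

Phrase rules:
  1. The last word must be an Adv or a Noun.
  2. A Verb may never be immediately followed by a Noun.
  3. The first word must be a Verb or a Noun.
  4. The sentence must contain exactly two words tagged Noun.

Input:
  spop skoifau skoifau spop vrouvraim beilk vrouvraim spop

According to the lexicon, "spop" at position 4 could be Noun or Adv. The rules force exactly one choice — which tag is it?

Adv

Candidates per position — 1:spop {Noun,Adv}; 2:skoifau {Noun,Verb}; 3:skoifau {Noun,Verb}; 4:spop {Noun,Adv}; 5:vrouvraim {Adv}; 6:beilk {Noun}; 7:vrouvraim {Adv}; 8:spop {Noun,Adv}.
If word 1 were Adv, no tagging could satisfy rule 3; so word 1 is Noun.
If word 2 were Noun, no tagging could satisfy rule 4; so word 2 is Verb.
If word 3 were Noun, no tagging could satisfy rule 2; so word 3 is Verb.
If word 4 were Noun, no tagging could satisfy rule 2; so word 4 is Adv.
If word 8 were Noun, no tagging could satisfy rule 4; so word 8 is Adv.
The only consistent sequence is: Noun Verb Verb Adv Adv Noun Adv Adv.
Checking: rule 1 ok; rule 2 ok; rule 3 ok; rule 4 ok.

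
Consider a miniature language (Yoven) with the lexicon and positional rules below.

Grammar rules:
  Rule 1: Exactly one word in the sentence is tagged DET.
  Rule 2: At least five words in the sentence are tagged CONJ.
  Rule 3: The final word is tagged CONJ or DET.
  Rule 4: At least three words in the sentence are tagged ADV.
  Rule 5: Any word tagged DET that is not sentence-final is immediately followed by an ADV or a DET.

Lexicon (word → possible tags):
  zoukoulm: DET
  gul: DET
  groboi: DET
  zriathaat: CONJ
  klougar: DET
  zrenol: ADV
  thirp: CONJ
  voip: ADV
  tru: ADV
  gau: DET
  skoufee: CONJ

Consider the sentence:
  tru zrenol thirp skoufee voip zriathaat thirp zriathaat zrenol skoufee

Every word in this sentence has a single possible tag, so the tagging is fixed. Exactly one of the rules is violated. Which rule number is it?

Fixed tagging: ADV ADV CONJ CONJ ADV CONJ CONJ CONJ ADV CONJ.
Checking each rule: R1 fails, R2 ok, R3 ok, R4 ok, R5 ok.
Only rule 1 fails.

1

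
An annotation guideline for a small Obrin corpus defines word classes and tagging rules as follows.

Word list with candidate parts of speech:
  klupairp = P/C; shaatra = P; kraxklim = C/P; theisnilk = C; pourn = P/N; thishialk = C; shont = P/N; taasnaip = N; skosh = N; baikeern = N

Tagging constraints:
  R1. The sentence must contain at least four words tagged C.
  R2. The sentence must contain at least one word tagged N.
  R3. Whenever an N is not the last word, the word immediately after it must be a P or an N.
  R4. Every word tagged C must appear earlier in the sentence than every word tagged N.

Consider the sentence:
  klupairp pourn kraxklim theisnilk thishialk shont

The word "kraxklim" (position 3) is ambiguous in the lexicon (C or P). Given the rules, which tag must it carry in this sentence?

C

Candidates per position — 1:klupairp {P,C}; 2:pourn {P,N}; 3:kraxklim {C,P}; 4:theisnilk {C}; 5:thishialk {C}; 6:shont {P,N}.
Position 1: tagging it P would leave rule 1 unsatisfiable, so it must be C.
Position 2: tagging it N would leave rule 4 unsatisfiable, so it must be P.
Position 3: tagging it P would leave rule 1 unsatisfiable, so it must be C.
Position 6: tagging it P would leave rule 2 unsatisfiable, so it must be N.
So the tagging must be: C P C C C N.
Verifying each rule — rule 1 ok; rule 2 ok; rule 3 ok; rule 4 ok.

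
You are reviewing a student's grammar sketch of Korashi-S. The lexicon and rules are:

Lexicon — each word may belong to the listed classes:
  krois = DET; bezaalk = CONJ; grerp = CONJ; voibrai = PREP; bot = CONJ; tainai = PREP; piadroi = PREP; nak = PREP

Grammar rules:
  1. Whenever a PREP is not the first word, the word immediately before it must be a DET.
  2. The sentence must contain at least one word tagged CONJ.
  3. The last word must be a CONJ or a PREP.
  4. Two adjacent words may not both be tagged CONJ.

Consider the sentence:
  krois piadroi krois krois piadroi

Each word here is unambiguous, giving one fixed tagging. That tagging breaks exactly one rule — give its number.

2

Fixed tagging: DET PREP DET DET PREP.
Rule check: R1 ✓, R2 ✗, R3 ✓, R4 ✓.
Only rule 2 fails.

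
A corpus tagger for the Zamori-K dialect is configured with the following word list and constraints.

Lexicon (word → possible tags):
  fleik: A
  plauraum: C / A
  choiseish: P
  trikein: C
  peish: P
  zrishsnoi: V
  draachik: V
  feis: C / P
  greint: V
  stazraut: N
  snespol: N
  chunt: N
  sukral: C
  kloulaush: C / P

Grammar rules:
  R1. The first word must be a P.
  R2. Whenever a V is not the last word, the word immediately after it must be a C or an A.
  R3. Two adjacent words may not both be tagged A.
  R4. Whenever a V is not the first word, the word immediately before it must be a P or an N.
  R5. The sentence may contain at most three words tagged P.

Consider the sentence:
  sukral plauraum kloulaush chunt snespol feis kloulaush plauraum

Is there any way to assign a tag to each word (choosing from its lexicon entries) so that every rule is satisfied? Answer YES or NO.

Candidates per position — 1:sukral {C}; 2:plauraum {C,A}; 3:kloulaush {C,P}; 4:chunt {N}; 5:snespol {N}; 6:feis {C,P}; 7:kloulaush {C,P}; 8:plauraum {C,A}.
Rule 1 cannot be satisfied by any choice of tags from the lexicon.
So there is no consistent tagging.

NO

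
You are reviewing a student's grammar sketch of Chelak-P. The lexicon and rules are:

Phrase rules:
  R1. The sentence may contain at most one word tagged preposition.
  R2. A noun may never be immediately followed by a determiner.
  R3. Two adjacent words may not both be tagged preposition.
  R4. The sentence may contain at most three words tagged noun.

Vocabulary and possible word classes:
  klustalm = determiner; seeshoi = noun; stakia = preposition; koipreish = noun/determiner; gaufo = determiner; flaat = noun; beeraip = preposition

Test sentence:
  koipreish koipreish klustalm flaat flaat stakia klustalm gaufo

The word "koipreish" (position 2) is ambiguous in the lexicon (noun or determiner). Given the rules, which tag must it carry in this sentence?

Candidates per position — 1:koipreish {noun,determiner}; 2:koipreish {noun,determiner}; 3:klustalm {determiner}; 4:flaat {noun}; 5:flaat {noun}; 6:stakia {preposition}; 7:klustalm {determiner}; 8:gaufo {determiner}.
Position 1: noun is ruled out by rule 2; that leaves determiner.
Position 2: noun is ruled out by rule 2; that leaves determiner.
The only consistent sequence is: determiner determiner determiner noun noun preposition determiner determiner.
Checking: rule 1 holds; rule 2 holds; rule 3 holds; rule 4 holds.

determiner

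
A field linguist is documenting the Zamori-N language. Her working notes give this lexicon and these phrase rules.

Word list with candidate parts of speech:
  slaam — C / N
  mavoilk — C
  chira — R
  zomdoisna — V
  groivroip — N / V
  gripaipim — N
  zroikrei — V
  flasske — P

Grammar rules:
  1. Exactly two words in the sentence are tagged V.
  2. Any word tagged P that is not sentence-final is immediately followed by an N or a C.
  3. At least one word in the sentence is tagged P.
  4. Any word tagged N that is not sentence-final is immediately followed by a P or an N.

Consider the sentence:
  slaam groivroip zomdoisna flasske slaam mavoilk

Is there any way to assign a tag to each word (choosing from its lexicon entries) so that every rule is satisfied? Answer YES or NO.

Candidates per position — 1:slaam {C,N}; 2:groivroip {N,V}; 3:zomdoisna {V}; 4:flasske {P}; 5:slaam {C,N}; 6:mavoilk {C}.
One satisfying assignment: C V V P C C.
Rule-by-rule: rule 1 ✓; rule 2 ✓; rule 3 ✓; rule 4 ✓.

YES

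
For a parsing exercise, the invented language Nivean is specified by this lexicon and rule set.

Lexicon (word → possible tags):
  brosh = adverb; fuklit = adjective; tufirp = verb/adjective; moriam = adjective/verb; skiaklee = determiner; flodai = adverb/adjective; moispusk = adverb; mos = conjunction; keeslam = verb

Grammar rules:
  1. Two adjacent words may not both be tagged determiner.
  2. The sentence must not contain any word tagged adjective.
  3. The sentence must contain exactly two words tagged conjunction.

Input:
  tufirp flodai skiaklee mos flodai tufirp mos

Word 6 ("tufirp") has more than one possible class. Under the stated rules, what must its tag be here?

verb

Candidates per position — 1:tufirp {verb,adjective}; 2:flodai {adverb,adjective}; 3:skiaklee {determiner}; 4:mos {conjunction}; 5:flodai {adverb,adjective}; 6:tufirp {verb,adjective}; 7:mos {conjunction}.
Word 1 cannot be adjective — rule 2 would then fail for every completion. It is verb.
Word 2 cannot be adjective — rule 2 would then fail for every completion. It is adverb.
Word 5 cannot be adjective — rule 2 would then fail for every completion. It is adverb.
Word 6 cannot be adjective — rule 2 would then fail for every completion. It is verb.
The unique satisfying tagging is: verb adverb determiner conjunction adverb verb conjunction.
Checking: rule 1 holds; rule 2 holds; rule 3 holds.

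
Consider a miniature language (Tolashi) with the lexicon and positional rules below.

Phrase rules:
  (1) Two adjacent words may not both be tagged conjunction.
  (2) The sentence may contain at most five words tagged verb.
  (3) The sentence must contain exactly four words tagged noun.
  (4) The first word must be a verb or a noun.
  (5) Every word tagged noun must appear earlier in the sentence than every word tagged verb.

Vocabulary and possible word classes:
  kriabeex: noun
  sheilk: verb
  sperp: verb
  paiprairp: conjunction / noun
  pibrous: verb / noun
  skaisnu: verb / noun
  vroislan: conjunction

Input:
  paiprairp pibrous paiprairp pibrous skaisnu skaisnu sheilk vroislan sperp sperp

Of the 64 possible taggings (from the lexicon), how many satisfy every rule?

2

Candidates per position — 1:paiprairp {conjunction,noun}; 2:pibrous {verb,noun}; 3:paiprairp {conjunction,noun}; 4:pibrous {verb,noun}; 5:skaisnu {verb,noun}; 6:skaisnu {verb,noun}; 7:sheilk {verb}; 8:vroislan {conjunction}; 9:sperp {verb}; 10:sperp {verb}.
There are 64 candidate sequences in total.
The sequences that satisfy every rule: noun noun conjunction noun noun verb verb conjunction verb verb; noun noun noun noun verb verb verb conjunction verb verb.
Count = 2.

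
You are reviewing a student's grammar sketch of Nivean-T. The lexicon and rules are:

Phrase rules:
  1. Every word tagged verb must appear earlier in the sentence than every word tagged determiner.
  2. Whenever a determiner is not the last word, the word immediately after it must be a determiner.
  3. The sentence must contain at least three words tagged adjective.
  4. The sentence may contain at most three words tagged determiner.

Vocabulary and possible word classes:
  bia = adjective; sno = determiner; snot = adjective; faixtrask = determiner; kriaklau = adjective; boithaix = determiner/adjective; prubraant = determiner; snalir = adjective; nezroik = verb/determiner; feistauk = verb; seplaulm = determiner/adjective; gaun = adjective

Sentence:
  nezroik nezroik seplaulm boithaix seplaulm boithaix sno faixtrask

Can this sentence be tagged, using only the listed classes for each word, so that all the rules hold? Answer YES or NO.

Candidates per position — 1:nezroik {verb,determiner}; 2:nezroik {verb,determiner}; 3:seplaulm {determiner,adjective}; 4:boithaix {determiner,adjective}; 5:seplaulm {determiner,adjective}; 6:boithaix {determiner,adjective}; 7:sno {determiner}; 8:faixtrask {determiner}.
One satisfying assignment: verb verb adjective adjective adjective determiner determiner determiner.
Check: rule 1 holds; rule 2 holds; rule 3 holds; rule 4 holds.

YES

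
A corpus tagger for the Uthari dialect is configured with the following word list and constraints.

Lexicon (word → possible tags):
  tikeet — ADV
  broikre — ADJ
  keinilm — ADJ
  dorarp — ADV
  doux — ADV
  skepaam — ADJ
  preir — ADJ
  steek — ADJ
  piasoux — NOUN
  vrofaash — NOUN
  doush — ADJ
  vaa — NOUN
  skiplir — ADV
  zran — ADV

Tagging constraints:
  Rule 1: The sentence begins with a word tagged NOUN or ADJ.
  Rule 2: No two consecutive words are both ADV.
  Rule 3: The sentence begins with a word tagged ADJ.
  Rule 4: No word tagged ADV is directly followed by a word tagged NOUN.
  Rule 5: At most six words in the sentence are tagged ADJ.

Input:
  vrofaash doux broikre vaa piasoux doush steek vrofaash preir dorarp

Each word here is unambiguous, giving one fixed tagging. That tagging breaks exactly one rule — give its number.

3

Fixed tagging: NOUN ADV ADJ NOUN NOUN ADJ ADJ NOUN ADJ ADV.
Applying the rules: R1 pass, R2 pass, R3 fail, R4 pass, R5 pass.
Only rule 3 fails.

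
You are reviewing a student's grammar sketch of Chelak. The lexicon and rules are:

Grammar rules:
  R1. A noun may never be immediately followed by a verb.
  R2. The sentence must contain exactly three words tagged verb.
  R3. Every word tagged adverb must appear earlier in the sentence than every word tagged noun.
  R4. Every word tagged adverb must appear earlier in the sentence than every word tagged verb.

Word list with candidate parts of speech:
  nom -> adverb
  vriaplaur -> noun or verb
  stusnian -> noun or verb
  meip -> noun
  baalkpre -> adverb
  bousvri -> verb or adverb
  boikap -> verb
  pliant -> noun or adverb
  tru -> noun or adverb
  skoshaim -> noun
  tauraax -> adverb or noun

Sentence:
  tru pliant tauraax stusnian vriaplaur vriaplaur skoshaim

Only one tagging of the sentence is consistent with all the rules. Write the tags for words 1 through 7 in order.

adverb adverb adverb verb verb verb noun

Candidates per position — 1:tru {noun,adverb}; 2:pliant {noun,adverb}; 3:tauraax {adverb,noun}; 4:stusnian {noun,verb}; 5:vriaplaur {noun,verb}; 6:vriaplaur {noun,verb}; 7:skoshaim {noun}.
Position 4: noun is ruled out by rule 2; that leaves verb.
Position 5: noun is ruled out by rule 2; that leaves verb.
Position 6: noun is ruled out by rule 2; that leaves verb.
Position 3: noun is ruled out by rule 1; that leaves adverb.
Position 1: noun is ruled out by rule 3; that leaves adverb.
Position 2: noun is ruled out by rule 3; that leaves adverb.
That leaves exactly one tagging: adverb adverb adverb verb verb verb noun.
Checking: rule 1 holds; rule 2 holds; rule 3 holds; rule 4 holds.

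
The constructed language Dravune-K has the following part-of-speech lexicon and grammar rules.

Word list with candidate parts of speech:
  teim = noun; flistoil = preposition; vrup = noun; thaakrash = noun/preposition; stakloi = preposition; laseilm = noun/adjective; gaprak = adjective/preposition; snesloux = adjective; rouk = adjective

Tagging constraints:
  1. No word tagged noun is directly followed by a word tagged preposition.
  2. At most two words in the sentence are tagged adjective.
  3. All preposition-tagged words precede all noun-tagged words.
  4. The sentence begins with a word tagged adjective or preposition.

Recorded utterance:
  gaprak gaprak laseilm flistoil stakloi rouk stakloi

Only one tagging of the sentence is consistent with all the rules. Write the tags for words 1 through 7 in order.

Candidates per position — 1:gaprak {adjective,preposition}; 2:gaprak {adjective,preposition}; 3:laseilm {noun,adjective}; 4:flistoil {preposition}; 5:stakloi {preposition}; 6:rouk {adjective}; 7:stakloi {preposition}.
Position 3: noun is ruled out by rule 1; that leaves adjective.
Position 1: adjective is ruled out by rule 2; that leaves preposition.
Position 2: adjective is ruled out by rule 2; that leaves preposition.
So the tagging must be: preposition preposition adjective preposition preposition adjective preposition.
Rule-by-rule: rule 1 ok; rule 2 ok; rule 3 ok; rule 4 ok.

preposition preposition adjective preposition preposition adjective preposition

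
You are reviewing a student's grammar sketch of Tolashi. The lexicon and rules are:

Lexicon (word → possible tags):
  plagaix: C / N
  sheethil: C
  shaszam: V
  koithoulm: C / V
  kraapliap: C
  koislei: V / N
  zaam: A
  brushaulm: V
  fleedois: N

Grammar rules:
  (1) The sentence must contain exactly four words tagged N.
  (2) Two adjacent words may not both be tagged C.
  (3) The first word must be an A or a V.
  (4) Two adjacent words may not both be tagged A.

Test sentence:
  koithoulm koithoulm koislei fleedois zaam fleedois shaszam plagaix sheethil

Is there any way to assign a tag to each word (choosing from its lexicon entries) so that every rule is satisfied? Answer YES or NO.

Candidates per position — 1:koithoulm {C,V}; 2:koithoulm {C,V}; 3:koislei {V,N}; 4:fleedois {N}; 5:zaam {A}; 6:fleedois {N}; 7:shaszam {V}; 8:plagaix {C,N}; 9:sheethil {C}.
One satisfying assignment: V V N N A N V N C.
Rule-by-rule: rule 1 satisfied; rule 2 satisfied; rule 3 satisfied; rule 4 satisfied.

YES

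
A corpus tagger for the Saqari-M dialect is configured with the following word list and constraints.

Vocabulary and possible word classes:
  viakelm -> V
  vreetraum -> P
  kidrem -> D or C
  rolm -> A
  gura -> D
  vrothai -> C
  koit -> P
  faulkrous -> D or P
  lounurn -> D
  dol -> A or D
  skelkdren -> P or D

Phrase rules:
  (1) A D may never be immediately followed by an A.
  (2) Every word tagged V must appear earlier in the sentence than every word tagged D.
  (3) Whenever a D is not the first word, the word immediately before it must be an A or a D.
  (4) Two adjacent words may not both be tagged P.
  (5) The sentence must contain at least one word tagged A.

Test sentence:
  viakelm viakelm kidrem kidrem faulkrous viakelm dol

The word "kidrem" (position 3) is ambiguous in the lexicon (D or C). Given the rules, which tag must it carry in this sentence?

Candidates per position — 1:viakelm {V}; 2:viakelm {V}; 3:kidrem {D,C}; 4:kidrem {D,C}; 5:faulkrous {D,P}; 6:viakelm {V}; 7:dol {A,D}.
Word 3 cannot be D — rule 2 would then fail for every completion. It is C.
Word 4 cannot be D — rule 2 would then fail for every completion. It is C.
Word 5 cannot be D — rule 2 would then fail for every completion. It is P.
Word 7 cannot be D — rule 3 would then fail for every completion. It is A.
The only consistent sequence is: V V C C P V A.
Check: rule 1 ✓; rule 2 ✓; rule 3 ✓; rule 4 ✓; rule 5 ✓.

C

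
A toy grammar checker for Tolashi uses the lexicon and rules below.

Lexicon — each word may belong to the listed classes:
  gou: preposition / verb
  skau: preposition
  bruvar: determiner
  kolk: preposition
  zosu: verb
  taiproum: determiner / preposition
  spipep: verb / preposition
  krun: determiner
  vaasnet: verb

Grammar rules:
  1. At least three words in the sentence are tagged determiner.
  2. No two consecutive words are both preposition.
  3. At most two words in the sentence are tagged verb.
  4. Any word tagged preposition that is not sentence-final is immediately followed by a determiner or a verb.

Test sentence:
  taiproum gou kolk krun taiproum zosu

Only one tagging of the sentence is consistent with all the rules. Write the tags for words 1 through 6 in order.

determiner verb preposition determiner determiner verb

Candidates per position — 1:taiproum {determiner,preposition}; 2:gou {preposition,verb}; 3:kolk {preposition}; 4:krun {determiner}; 5:taiproum {determiner,preposition}; 6:zosu {verb}.
Word 1 cannot be preposition — rule 1 would then fail for every completion. It is determiner.
Word 2 cannot be preposition — rule 2 would then fail for every completion. It is verb.
Word 5 cannot be preposition — rule 1 would then fail for every completion. It is determiner.
The unique satisfying tagging is: determiner verb preposition determiner determiner verb.
Check: rule 1 ok; rule 2 ok; rule 3 ok; rule 4 ok.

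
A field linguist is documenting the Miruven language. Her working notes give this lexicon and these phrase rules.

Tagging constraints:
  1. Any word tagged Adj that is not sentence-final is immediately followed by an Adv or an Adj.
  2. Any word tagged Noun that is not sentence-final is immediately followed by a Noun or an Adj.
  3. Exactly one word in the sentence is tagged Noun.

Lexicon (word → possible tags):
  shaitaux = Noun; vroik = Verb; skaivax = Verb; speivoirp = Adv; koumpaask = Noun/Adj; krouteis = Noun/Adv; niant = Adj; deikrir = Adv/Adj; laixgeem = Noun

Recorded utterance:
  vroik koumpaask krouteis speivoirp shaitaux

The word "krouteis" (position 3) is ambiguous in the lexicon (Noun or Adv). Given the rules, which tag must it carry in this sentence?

Candidates per position — 1:vroik {Verb}; 2:koumpaask {Noun,Adj}; 3:krouteis {Noun,Adv}; 4:speivoirp {Adv}; 5:shaitaux {Noun}.
At position 2, choosing Noun makes rule 2 impossible to satisfy; hence Adj.
At position 3, choosing Noun makes rule 1 impossible to satisfy; hence Adv.
So the tagging must be: Verb Adj Adv Adv Noun.
Check: rule 1 ok; rule 2 ok; rule 3 ok.

Adv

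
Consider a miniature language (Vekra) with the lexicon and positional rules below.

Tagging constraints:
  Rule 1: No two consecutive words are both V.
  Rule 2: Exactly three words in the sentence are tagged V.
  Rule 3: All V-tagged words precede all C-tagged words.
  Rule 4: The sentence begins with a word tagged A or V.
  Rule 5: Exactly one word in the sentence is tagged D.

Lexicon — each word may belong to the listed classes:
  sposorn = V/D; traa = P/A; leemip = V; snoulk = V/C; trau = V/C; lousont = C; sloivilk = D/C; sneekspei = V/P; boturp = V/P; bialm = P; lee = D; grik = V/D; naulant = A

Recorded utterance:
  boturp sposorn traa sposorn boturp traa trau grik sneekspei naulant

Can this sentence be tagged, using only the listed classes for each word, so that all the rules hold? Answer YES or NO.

Candidates per position — 1:boturp {V,P}; 2:sposorn {V,D}; 3:traa {P,A}; 4:sposorn {V,D}; 5:boturp {V,P}; 6:traa {P,A}; 7:trau {V,C}; 8:grik {V,D}; 9:sneekspei {V,P}; 10:naulant {A}.
Every candidate sequence violates at least one rule; no consistent tagging exists.

NO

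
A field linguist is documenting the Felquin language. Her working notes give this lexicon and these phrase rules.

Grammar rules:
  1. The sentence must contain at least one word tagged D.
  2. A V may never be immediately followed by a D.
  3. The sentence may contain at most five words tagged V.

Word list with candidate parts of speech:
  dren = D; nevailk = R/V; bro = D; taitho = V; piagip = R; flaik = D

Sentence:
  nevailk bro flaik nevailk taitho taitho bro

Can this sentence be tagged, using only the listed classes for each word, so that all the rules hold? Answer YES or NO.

Candidates per position — 1:nevailk {R,V}; 2:bro {D}; 3:flaik {D}; 4:nevailk {R,V}; 5:taitho {V}; 6:taitho {V}; 7:bro {D}.
Rule 2 cannot be satisfied by any choice of tags from the lexicon.
So there is no consistent tagging.

NO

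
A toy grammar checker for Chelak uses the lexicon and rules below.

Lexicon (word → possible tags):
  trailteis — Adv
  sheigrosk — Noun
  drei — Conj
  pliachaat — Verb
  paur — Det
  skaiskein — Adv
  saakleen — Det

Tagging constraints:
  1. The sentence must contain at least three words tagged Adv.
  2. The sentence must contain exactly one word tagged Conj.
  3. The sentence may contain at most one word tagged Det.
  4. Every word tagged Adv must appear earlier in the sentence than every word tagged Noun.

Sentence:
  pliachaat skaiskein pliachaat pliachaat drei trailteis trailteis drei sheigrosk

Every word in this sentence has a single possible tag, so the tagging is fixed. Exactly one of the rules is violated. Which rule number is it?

Fixed tagging: Verb Adv Verb Verb Conj Adv Adv Conj Noun.
Checking each rule: R1 ok, R2 fails, R3 ok, R4 ok.
Only rule 2 fails.

2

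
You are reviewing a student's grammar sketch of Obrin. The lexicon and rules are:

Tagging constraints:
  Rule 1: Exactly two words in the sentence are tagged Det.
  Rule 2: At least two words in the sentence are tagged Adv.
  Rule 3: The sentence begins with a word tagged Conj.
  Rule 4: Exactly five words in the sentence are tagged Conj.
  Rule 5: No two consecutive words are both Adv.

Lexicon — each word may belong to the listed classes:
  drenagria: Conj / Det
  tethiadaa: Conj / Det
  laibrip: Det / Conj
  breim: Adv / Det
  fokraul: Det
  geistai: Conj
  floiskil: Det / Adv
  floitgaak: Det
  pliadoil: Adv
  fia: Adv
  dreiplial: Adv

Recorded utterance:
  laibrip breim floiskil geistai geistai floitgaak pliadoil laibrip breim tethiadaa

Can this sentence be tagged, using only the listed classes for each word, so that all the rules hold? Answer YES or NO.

YES

Candidates per position — 1:laibrip {Det,Conj}; 2:breim {Adv,Det}; 3:floiskil {Det,Adv}; 4:geistai {Conj}; 5:geistai {Conj}; 6:floitgaak {Det}; 7:pliadoil {Adv}; 8:laibrip {Det,Conj}; 9:breim {Adv,Det}; 10:tethiadaa {Conj,Det}.
One satisfying assignment: Conj Det Adv Conj Conj Det Adv Conj Adv Conj.
Rule-by-rule: rule 1 holds; rule 2 holds; rule 3 holds; rule 4 holds; rule 5 holds.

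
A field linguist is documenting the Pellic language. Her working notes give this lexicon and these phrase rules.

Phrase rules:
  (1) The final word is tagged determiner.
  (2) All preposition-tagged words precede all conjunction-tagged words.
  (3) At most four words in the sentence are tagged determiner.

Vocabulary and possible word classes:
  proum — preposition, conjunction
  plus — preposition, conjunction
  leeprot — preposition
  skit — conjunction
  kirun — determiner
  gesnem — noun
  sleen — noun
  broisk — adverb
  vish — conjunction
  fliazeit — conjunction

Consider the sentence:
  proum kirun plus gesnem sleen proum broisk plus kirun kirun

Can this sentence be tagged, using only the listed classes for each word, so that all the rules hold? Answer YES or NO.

Candidates per position — 1:proum {preposition,conjunction}; 2:kirun {determiner}; 3:plus {preposition,conjunction}; 4:gesnem {noun}; 5:sleen {noun}; 6:proum {preposition,conjunction}; 7:broisk {adverb}; 8:plus {preposition,conjunction}; 9:kirun {determiner}; 10:kirun {determiner}.
One satisfying assignment: preposition determiner preposition noun noun preposition adverb preposition determiner determiner.
Rule-by-rule: rule 1 satisfied; rule 2 satisfied; rule 3 satisfied.

YES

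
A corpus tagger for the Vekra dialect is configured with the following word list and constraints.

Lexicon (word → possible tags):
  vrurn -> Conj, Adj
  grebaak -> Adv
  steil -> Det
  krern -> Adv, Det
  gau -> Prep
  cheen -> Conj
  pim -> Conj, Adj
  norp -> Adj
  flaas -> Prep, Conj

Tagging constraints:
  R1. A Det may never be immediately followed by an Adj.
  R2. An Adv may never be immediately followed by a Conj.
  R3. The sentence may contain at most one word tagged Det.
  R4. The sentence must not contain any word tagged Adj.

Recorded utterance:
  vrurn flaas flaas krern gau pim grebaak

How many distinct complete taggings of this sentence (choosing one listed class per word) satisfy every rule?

Candidates per position — 1:vrurn {Conj,Adj}; 2:flaas {Prep,Conj}; 3:flaas {Prep,Conj}; 4:krern {Adv,Det}; 5:gau {Prep}; 6:pim {Conj,Adj}; 7:grebaak {Adv}.
There are 32 candidate sequences in total.
Checking each against the rules leaves 8 sequences.
Count = 8.

8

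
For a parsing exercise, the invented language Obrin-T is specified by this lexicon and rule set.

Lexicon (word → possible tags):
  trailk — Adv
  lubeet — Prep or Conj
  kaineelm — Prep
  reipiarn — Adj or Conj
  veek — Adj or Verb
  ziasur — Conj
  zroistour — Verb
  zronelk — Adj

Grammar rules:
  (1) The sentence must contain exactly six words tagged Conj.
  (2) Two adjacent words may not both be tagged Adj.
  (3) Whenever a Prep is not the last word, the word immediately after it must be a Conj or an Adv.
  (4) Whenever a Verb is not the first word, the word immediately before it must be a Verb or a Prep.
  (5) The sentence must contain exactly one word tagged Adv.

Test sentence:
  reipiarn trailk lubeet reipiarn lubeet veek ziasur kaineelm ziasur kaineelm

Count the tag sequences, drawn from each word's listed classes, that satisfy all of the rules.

1

Candidates per position — 1:reipiarn {Adj,Conj}; 2:trailk {Adv}; 3:lubeet {Prep,Conj}; 4:reipiarn {Adj,Conj}; 5:lubeet {Prep,Conj}; 6:veek {Adj,Verb}; 7:ziasur {Conj}; 8:kaineelm {Prep}; 9:ziasur {Conj}; 10:kaineelm {Prep}.
There are 32 candidate sequences in total.
The sequences that satisfy every rule: Conj Adv Conj Conj Conj Adj Conj Prep Conj Prep.
Count = 1.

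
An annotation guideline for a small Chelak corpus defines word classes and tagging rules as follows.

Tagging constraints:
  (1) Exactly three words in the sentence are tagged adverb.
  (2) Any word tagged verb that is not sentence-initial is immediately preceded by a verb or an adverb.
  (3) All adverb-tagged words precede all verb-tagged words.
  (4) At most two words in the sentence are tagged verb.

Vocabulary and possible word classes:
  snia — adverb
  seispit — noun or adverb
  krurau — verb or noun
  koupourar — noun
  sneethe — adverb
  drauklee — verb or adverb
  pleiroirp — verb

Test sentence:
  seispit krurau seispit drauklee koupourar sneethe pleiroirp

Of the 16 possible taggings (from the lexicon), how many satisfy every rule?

Candidates per position — 1:seispit {noun,adverb}; 2:krurau {verb,noun}; 3:seispit {noun,adverb}; 4:drauklee {verb,adverb}; 5:koupourar {noun}; 6:sneethe {adverb}; 7:pleiroirp {verb}.
There are 16 candidate sequences in total.
The sequences that satisfy every rule: noun noun adverb adverb noun adverb verb; adverb noun noun adverb noun adverb verb.
Count = 2.

2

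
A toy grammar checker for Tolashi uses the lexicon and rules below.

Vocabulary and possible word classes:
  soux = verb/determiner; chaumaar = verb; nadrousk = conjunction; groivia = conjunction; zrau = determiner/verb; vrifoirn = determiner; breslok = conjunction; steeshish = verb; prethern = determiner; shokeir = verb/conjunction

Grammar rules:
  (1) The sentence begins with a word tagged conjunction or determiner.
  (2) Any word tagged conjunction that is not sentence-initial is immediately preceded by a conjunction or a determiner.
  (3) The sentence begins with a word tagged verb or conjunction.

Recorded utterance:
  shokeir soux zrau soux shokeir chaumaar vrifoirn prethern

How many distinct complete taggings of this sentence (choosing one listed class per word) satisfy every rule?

12

Candidates per position — 1:shokeir {verb,conjunction}; 2:soux {verb,determiner}; 3:zrau {determiner,verb}; 4:soux {verb,determiner}; 5:shokeir {verb,conjunction}; 6:chaumaar {verb}; 7:vrifoirn {determiner}; 8:prethern {determiner}.
There are 32 candidate sequences in total.
Checking each against the rules leaves 12 sequences.
Count = 12.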